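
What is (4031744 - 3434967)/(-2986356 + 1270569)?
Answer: -596777/1715787 ≈ -0.34782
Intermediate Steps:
(4031744 - 3434967)/(-2986356 + 1270569) = 596777/(-1715787) = 596777*(-1/1715787) = -596777/1715787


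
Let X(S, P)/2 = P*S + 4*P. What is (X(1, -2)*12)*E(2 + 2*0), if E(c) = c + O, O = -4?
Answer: 480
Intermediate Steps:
X(S, P) = 8*P + 2*P*S (X(S, P) = 2*(P*S + 4*P) = 2*(4*P + P*S) = 8*P + 2*P*S)
E(c) = -4 + c (E(c) = c - 4 = -4 + c)
(X(1, -2)*12)*E(2 + 2*0) = ((2*(-2)*(4 + 1))*12)*(-4 + (2 + 2*0)) = ((2*(-2)*5)*12)*(-4 + (2 + 0)) = (-20*12)*(-4 + 2) = -240*(-2) = 480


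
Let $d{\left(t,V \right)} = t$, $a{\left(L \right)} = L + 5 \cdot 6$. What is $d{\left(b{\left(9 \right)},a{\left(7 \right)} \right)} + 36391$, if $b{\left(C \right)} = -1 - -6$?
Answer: $36396$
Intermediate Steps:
$b{\left(C \right)} = 5$ ($b{\left(C \right)} = -1 + 6 = 5$)
$a{\left(L \right)} = 30 + L$ ($a{\left(L \right)} = L + 30 = 30 + L$)
$d{\left(b{\left(9 \right)},a{\left(7 \right)} \right)} + 36391 = 5 + 36391 = 36396$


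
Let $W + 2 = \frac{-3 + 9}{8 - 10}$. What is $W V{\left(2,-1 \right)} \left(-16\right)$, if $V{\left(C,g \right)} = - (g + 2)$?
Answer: $-80$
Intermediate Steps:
$V{\left(C,g \right)} = -2 - g$ ($V{\left(C,g \right)} = - (2 + g) = -2 - g$)
$W = -5$ ($W = -2 + \frac{-3 + 9}{8 - 10} = -2 + \frac{6}{-2} = -2 + 6 \left(- \frac{1}{2}\right) = -2 - 3 = -5$)
$W V{\left(2,-1 \right)} \left(-16\right) = - 5 \left(-2 - -1\right) \left(-16\right) = - 5 \left(-2 + 1\right) \left(-16\right) = \left(-5\right) \left(-1\right) \left(-16\right) = 5 \left(-16\right) = -80$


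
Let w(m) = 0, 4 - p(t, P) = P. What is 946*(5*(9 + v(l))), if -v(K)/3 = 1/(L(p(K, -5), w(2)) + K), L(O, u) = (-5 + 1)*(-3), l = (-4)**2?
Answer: 588885/14 ≈ 42063.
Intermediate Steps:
p(t, P) = 4 - P
l = 16
L(O, u) = 12 (L(O, u) = -4*(-3) = 12)
v(K) = -3/(12 + K)
946*(5*(9 + v(l))) = 946*(5*(9 - 3/(12 + 16))) = 946*(5*(9 - 3/28)) = 946*(5*(249/28)) = 946*(1245/28) = 588885/14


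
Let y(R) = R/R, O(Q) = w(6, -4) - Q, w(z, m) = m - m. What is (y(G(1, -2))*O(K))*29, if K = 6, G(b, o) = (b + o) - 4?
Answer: -174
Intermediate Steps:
w(z, m) = 0
G(b, o) = -4 + b + o
O(Q) = -Q (O(Q) = 0 - Q = -Q)
y(R) = 1
(y(G(1, -2))*O(K))*29 = (1*(-1*6))*29 = (1*(-6))*29 = -6*29 = -174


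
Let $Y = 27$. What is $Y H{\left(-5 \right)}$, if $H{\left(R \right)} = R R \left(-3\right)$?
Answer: $-2025$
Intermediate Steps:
$H{\left(R \right)} = - 3 R^{2}$ ($H{\left(R \right)} = R^{2} \left(-3\right) = - 3 R^{2}$)
$Y H{\left(-5 \right)} = 27 \left(- 3 \left(-5\right)^{2}\right) = 27 \left(\left(-3\right) 25\right) = 27 \left(-75\right) = -2025$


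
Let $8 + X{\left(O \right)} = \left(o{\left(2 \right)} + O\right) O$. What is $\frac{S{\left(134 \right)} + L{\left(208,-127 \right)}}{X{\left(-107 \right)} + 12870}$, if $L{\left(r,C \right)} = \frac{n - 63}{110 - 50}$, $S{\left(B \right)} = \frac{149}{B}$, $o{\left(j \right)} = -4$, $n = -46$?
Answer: $- \frac{2833}{99450780} \approx -2.8486 \cdot 10^{-5}$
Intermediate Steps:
$L{\left(r,C \right)} = - \frac{109}{60}$ ($L{\left(r,C \right)} = \frac{-46 - 63}{110 - 50} = - \frac{109}{60}$)
$X{\left(O \right)} = -8 + O \left(-4 + O\right)$ ($X{\left(O \right)} = -8 + \left(-4 + O\right) O = -8 + O \left(-4 + O\right)$)
$\frac{S{\left(134 \right)} + L{\left(208,-127 \right)}}{X{\left(-107 \right)} + 12870} = \frac{\frac{149}{134} - \frac{109}{60}}{\left(-8 + \left(-107\right)^{2} - -428\right) + 12870} = \frac{149 \cdot \frac{1}{134} - \frac{109}{60}}{\left(-8 + 11449 + 428\right) + 12870} = \frac{\frac{149}{134} - \frac{109}{60}}{11869 + 12870} = - \frac{2833}{4020 \cdot 24739} = \left(- \frac{2833}{4020}\right) \frac{1}{24739} = - \frac{2833}{99450780}$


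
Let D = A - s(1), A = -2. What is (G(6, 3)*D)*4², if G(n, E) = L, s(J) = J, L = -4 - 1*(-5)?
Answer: -48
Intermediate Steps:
L = 1 (L = -4 + 5 = 1)
G(n, E) = 1
D = -3 (D = -2 - 1*1 = -2 - 1 = -3)
(G(6, 3)*D)*4² = (1*(-3))*4² = -3*16 = -48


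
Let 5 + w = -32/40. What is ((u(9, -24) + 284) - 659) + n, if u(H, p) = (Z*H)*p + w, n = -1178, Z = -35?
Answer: 30006/5 ≈ 6001.2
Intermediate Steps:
w = -29/5 (w = -5 - 32/40 = -5 - 32*1/40 = -5 - 4/5 = -29/5 ≈ -5.8000)
u(H, p) = -29/5 - 35*H*p (u(H, p) = (-35*H)*p - 29/5 = -35*H*p - 29/5 = -29/5 - 35*H*p)
((u(9, -24) + 284) - 659) + n = (((-29/5 - 35*9*(-24)) + 284) - 659) - 1178 = (((-29/5 + 7560) + 284) - 659) - 1178 = ((37771/5 + 284) - 659) - 1178 = (39191/5 - 659) - 1178 = 35896/5 - 1178 = 30006/5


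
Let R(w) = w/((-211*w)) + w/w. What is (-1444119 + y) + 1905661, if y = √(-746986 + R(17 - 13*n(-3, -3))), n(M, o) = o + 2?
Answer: 461542 + 2*I*√8314129849/211 ≈ 4.6154e+5 + 864.28*I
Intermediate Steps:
n(M, o) = 2 + o
R(w) = 210/211 (R(w) = w*(-1/(211*w)) + 1 = -1/211 + 1 = 210/211)
y = 2*I*√8314129849/211 (y = √(-746986 + 210/211) = √(-157613836/211) = 2*I*√8314129849/211 ≈ 864.28*I)
(-1444119 + y) + 1905661 = (-1444119 + 2*I*√8314129849/211) + 1905661 = 461542 + 2*I*√8314129849/211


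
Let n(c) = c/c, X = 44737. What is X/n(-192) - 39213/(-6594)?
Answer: 98344997/2198 ≈ 44743.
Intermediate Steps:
n(c) = 1
X/n(-192) - 39213/(-6594) = 44737/1 - 39213/(-6594) = 44737*1 - 39213*(-1/6594) = 44737 + 13071/2198 = 98344997/2198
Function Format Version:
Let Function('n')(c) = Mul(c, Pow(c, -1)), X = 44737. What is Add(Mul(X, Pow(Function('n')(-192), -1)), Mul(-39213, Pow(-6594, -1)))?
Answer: Rational(98344997, 2198) ≈ 44743.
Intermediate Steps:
Function('n')(c) = 1
Add(Mul(X, Pow(Function('n')(-192), -1)), Mul(-39213, Pow(-6594, -1))) = Add(Mul(44737, Pow(1, -1)), Mul(-39213, Pow(-6594, -1))) = Add(Mul(44737, 1), Mul(-39213, Rational(-1, 6594))) = Add(44737, Rational(13071, 2198)) = Rational(98344997, 2198)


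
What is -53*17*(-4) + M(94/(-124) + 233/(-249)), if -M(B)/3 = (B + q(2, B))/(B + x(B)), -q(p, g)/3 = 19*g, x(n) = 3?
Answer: 68281628/20165 ≈ 3386.1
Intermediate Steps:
q(p, g) = -57*g
M(B) = 168*B/(3 + B) (M(B) = -3*(B - 57*B)/(B + 3) = -3*(-56*B)/(3 + B) = -(-168)*B/(3 + B) = 168*B/(3 + B))
-53*17*(-4) + M(94/(-124) + 233/(-249)) = -53*17*(-4) + 168*(94/(-124) + 233/(-249))/(3 + (94/(-124) + 233/(-249))) = -901*(-4) + 168*(94*(-1/124) + 233*(-1/249))/(3 + (94*(-1/124) + 233*(-1/249))) = 3604 + 168*(-47/62 - 233/249)/(3 + (-47/62 - 233/249)) = 3604 + 168*(-26149/15438)/(3 - 26149/15438) = 3604 + 168*(-26149/15438)/(20165/15438) = 3604 + 168*(-26149/15438)*(15438/20165) = 3604 - 4393032/20165 = 68281628/20165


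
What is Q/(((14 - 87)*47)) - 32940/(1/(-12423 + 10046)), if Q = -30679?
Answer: 268641772459/3431 ≈ 7.8298e+7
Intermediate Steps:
Q/(((14 - 87)*47)) - 32940/(1/(-12423 + 10046)) = -30679*1/(47*(14 - 87)) - 32940/(1/(-12423 + 10046)) = -30679/((-73*47)) - 32940/(1/(-2377)) = -30679/(-3431) - 32940/(-1/2377) = -30679*(-1/3431) - 32940*(-2377) = 30679/3431 + 78298380 = 268641772459/3431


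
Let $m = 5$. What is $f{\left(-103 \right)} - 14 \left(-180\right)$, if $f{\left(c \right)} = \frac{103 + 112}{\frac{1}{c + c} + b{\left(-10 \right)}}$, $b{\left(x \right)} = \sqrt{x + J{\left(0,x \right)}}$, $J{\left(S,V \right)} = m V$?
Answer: $\frac{10 \left(- 4177 i + 103824 \sqrt{15}\right)}{i + 412 \sqrt{15}} \approx 2520.0 - 27.756 i$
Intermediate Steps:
$J{\left(S,V \right)} = 5 V$
$b{\left(x \right)} = \sqrt{6} \sqrt{x}$ ($b{\left(x \right)} = \sqrt{x + 5 x} = \sqrt{6 x} = \sqrt{6} \sqrt{x}$)
$f{\left(c \right)} = \frac{215}{\frac{1}{2 c} + 2 i \sqrt{15}}$ ($f{\left(c \right)} = \frac{103 + 112}{\frac{1}{c + c} + \sqrt{6} \sqrt{-10}} = \frac{215}{\frac{1}{2 c} + \sqrt{6} i \sqrt{10}} = \frac{215}{\frac{1}{2 c} + 2 i \sqrt{15}}$)
$f{\left(-103 \right)} - 14 \left(-180\right) = 430 \left(-103\right) \frac{1}{1 + 4 i \left(-103\right) \sqrt{15}} - 14 \left(-180\right) = 430 \left(-103\right) \frac{1}{1 - 412 i \sqrt{15}} - -2520 = - \frac{44290}{1 - 412 i \sqrt{15}} + 2520 = 2520 - \frac{44290}{1 - 412 i \sqrt{15}}$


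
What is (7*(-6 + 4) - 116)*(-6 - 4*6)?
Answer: 3900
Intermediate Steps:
(7*(-6 + 4) - 116)*(-6 - 4*6) = (7*(-2) - 116)*(-6 - 24) = (-14 - 116)*(-30) = -130*(-30) = 3900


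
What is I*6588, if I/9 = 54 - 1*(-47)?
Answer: 5988492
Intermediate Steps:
I = 909 (I = 9*(54 - 1*(-47)) = 9*(54 + 47) = 9*101 = 909)
I*6588 = 909*6588 = 5988492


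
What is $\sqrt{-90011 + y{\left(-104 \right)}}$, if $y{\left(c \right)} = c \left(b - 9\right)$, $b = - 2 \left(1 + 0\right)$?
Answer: $i \sqrt{88867} \approx 298.11 i$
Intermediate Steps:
$b = -2$ ($b = \left(-2\right) 1 = -2$)
$y{\left(c \right)} = - 11 c$ ($y{\left(c \right)} = c \left(-2 - 9\right) = c \left(-11\right) = - 11 c$)
$\sqrt{-90011 + y{\left(-104 \right)}} = \sqrt{-90011 - -1144} = \sqrt{-90011 + 1144} = \sqrt{-88867} = i \sqrt{88867}$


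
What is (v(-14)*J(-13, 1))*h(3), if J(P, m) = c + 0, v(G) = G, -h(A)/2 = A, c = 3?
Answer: 252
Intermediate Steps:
h(A) = -2*A
J(P, m) = 3 (J(P, m) = 3 + 0 = 3)
(v(-14)*J(-13, 1))*h(3) = (-14*3)*(-2*3) = -42*(-6) = 252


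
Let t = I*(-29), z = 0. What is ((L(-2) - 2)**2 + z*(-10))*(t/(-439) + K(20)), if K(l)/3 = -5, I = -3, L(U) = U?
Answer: -106752/439 ≈ -243.17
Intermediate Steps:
K(l) = -15 (K(l) = 3*(-5) = -15)
t = 87 (t = -3*(-29) = 87)
((L(-2) - 2)**2 + z*(-10))*(t/(-439) + K(20)) = ((-2 - 2)**2 + 0*(-10))*(87/(-439) - 15) = ((-4)**2 + 0)*(87*(-1/439) - 15) = (16 + 0)*(-87/439 - 15) = 16*(-6672/439) = -106752/439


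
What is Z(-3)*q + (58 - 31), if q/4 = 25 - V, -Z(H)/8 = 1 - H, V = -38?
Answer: -8037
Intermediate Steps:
Z(H) = -8 + 8*H (Z(H) = -8*(1 - H) = -8 + 8*H)
q = 252 (q = 4*(25 - 1*(-38)) = 4*(25 + 38) = 4*63 = 252)
Z(-3)*q + (58 - 31) = (-8 + 8*(-3))*252 + (58 - 31) = (-8 - 24)*252 + 27 = -32*252 + 27 = -8064 + 27 = -8037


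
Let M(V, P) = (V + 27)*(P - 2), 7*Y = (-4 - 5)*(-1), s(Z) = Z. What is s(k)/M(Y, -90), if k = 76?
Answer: -133/4554 ≈ -0.029205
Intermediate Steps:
Y = 9/7 (Y = ((-4 - 5)*(-1))/7 = (-9*(-1))/7 = (⅐)*9 = 9/7 ≈ 1.2857)
M(V, P) = (-2 + P)*(27 + V) (M(V, P) = (27 + V)*(-2 + P) = (-2 + P)*(27 + V))
s(k)/M(Y, -90) = 76/(-54 - 2*9/7 + 27*(-90) - 90*9/7) = 76/(-54 - 18/7 - 2430 - 810/7) = 76/(-18216/7) = 76*(-7/18216) = -133/4554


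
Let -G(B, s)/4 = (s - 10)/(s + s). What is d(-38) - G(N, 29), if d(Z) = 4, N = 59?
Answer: 154/29 ≈ 5.3103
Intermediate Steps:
G(B, s) = -2*(-10 + s)/s (G(B, s) = -4*(s - 10)/(s + s) = -4*(-10 + s)/(2*s) = -4*(-10 + s)*1/(2*s) = -2*(-10 + s)/s)
d(-38) - G(N, 29) = 4 - (-2 + 20/29) = 4 - 1*(-38/29) = 4 + 38/29 = 154/29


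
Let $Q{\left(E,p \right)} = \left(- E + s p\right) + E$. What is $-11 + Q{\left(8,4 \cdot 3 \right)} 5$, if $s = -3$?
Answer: $-191$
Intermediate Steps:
$Q{\left(E,p \right)} = - 3 p$ ($Q{\left(E,p \right)} = \left(- E - 3 p\right) + E = - 3 p$)
$-11 + Q{\left(8,4 \cdot 3 \right)} 5 = -11 + - 3 \cdot 4 \cdot 3 \cdot 5 = -11 + \left(-3\right) 12 \cdot 5 = -11 - 180 = -191$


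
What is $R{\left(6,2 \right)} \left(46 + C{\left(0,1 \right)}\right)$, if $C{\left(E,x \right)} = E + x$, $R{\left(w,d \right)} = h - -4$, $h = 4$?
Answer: $376$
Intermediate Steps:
$R{\left(w,d \right)} = 8$ ($R{\left(w,d \right)} = 4 - -4 = 4 + 4 = 8$)
$R{\left(6,2 \right)} \left(46 + C{\left(0,1 \right)}\right) = 8 \left(46 + \left(0 + 1\right)\right) = 8 \left(46 + 1\right) = 8 \cdot 47 = 376$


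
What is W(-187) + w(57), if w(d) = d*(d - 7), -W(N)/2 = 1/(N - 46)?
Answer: 664052/233 ≈ 2850.0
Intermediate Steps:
W(N) = -2/(-46 + N) (W(N) = -2/(N - 46) = -2/(-46 + N))
w(d) = d*(-7 + d)
W(-187) + w(57) = -2/(-46 - 187) + 57*(-7 + 57) = -2/(-233) + 57*50 = -2*(-1/233) + 2850 = 2/233 + 2850 = 664052/233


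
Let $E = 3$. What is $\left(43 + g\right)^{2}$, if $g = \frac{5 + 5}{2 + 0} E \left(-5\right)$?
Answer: $1024$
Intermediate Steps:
$g = -75$ ($g = \frac{5 + 5}{2 + 0} \cdot 3 \left(-5\right) = \frac{10}{2} \cdot 3 \left(-5\right) = 10 \cdot \frac{1}{2} \cdot 3 \left(-5\right) = 5 \cdot 3 \left(-5\right) = 15 \left(-5\right) = -75$)
$\left(43 + g\right)^{2} = \left(43 - 75\right)^{2} = \left(-32\right)^{2} = 1024$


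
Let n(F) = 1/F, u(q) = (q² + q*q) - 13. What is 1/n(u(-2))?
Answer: -5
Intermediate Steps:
u(q) = -13 + 2*q² (u(q) = (q² + q²) - 13 = 2*q² - 13 = -13 + 2*q²)
1/n(u(-2)) = 1/(1/(-13 + 2*(-2)²)) = 1/(1/(-13 + 2*4)) = 1/(1/(-13 + 8)) = 1/(1/(-5)) = 1/(-⅕) = -5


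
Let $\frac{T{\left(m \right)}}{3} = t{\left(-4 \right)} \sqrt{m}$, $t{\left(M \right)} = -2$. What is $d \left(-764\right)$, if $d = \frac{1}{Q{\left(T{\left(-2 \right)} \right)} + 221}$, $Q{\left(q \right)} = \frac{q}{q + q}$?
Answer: $- \frac{1528}{443} \approx -3.4492$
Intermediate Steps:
$T{\left(m \right)} = - 6 \sqrt{m}$ ($T{\left(m \right)} = 3 \left(- 2 \sqrt{m}\right) = - 6 \sqrt{m}$)
$Q{\left(q \right)} = \frac{1}{2}$ ($Q{\left(q \right)} = \frac{q}{2 q} = q \frac{1}{2 q} = \frac{1}{2}$)
$d = \frac{2}{443}$ ($d = \frac{1}{\frac{1}{2} + 221} = \frac{1}{\frac{443}{2}} = \frac{2}{443} \approx 0.0045147$)
$d \left(-764\right) = \frac{2}{443} \left(-764\right) = - \frac{1528}{443}$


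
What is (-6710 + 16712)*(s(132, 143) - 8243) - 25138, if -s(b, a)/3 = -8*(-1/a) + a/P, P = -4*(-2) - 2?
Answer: -11895947729/143 ≈ -8.3188e+7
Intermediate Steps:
P = 6 (P = 8 - 2 = 6)
s(b, a) = -24/a - a/2 (s(b, a) = -3*(-8*(-1/a) + a/6) = -3*(-(-8)/a + a*(⅙)) = -3*(8/a + a/6) = -24/a - a/2)
(-6710 + 16712)*(s(132, 143) - 8243) - 25138 = (-6710 + 16712)*((-24/143 - ½*143) - 8243) - 25138 = 10002*((-24*1/143 - 143/2) - 8243) - 25138 = 10002*((-24/143 - 143/2) - 8243) - 25138 = 10002*(-20497/286 - 8243) - 25138 = 10002*(-2377995/286) - 25138 = -11892352995/143 - 25138 = -11895947729/143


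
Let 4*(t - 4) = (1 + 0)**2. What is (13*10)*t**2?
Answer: 18785/8 ≈ 2348.1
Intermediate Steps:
t = 17/4 (t = 4 + (1 + 0)**2/4 = 4 + (1/4)*1**2 = 4 + (1/4)*1 = 4 + 1/4 = 17/4 ≈ 4.2500)
(13*10)*t**2 = (13*10)*(17/4)**2 = 130*(289/16) = 18785/8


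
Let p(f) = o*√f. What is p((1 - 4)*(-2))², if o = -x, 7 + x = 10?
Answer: 54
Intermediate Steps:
x = 3 (x = -7 + 10 = 3)
o = -3 (o = -1*3 = -3)
p(f) = -3*√f
p((1 - 4)*(-2))² = (-3*√6)² = 54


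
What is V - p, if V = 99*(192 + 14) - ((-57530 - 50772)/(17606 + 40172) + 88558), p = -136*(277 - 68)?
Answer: -1147994709/28889 ≈ -39738.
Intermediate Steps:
p = -28424 (p = -136*209 = -28424)
V = -1969135645/28889 (V = 99*206 - (-108302/57778 + 88558) = 20394 - (-108302*1/57778 + 88558) = 20394 - (-54151/28889 + 88558) = 20394 - 1*2558297911/28889 = 20394 - 2558297911/28889 = -1969135645/28889 ≈ -68162.)
V - p = -1969135645/28889 - 1*(-28424) = -1969135645/28889 + 28424 = -1147994709/28889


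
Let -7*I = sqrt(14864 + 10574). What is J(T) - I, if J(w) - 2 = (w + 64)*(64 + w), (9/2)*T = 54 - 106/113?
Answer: 5943394978/1034289 + sqrt(25438)/7 ≈ 5769.1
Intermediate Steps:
I = -sqrt(25438)/7 (I = -sqrt(14864 + 10574)/7 = -sqrt(25438)/7 ≈ -22.785)
T = 11992/1017 (T = 2*(54 - 106/113)/9 = (2/9)*(5996/113) = 11992/1017 ≈ 11.792)
J(w) = 2 + (64 + w)**2 (J(w) = 2 + (w + 64)*(64 + w) = 2 + (64 + w)*(64 + w) = 2 + (64 + w)**2)
J(T) - I = (2 + (64 + 11992/1017)**2) - (-1)*sqrt(25438)/7 = (2 + (77080/1017)**2) + sqrt(25438)/7 = (2 + 5941326400/1034289) + sqrt(25438)/7 = 5943394978/1034289 + sqrt(25438)/7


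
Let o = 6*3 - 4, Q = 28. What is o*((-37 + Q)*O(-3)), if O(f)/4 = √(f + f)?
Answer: -504*I*√6 ≈ -1234.5*I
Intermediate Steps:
O(f) = 4*√2*√f (O(f) = 4*√(f + f) = 4*√(2*f) = 4*(√2*√f) = 4*√2*√f)
o = 14 (o = 18 - 4 = 14)
o*((-37 + Q)*O(-3)) = 14*((-37 + 28)*(4*√2*√(-3))) = 14*(-36*√2*I*√3) = 14*(-36*I*√6) = -504*I*√6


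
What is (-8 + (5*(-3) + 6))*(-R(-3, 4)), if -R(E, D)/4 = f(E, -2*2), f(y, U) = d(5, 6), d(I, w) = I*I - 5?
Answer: -1360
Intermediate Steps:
d(I, w) = -5 + I² (d(I, w) = I² - 5 = -5 + I²)
f(y, U) = 20 (f(y, U) = -5 + 5² = -5 + 25 = 20)
R(E, D) = -80 (R(E, D) = -4*20 = -80)
(-8 + (5*(-3) + 6))*(-R(-3, 4)) = (-8 + (5*(-3) + 6))*(-1*(-80)) = (-8 + (-15 + 6))*80 = (-8 - 9)*80 = -17*80 = -1360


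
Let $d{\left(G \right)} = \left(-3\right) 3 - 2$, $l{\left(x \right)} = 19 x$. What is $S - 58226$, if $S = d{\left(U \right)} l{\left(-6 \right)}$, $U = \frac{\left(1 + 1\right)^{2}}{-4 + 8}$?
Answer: $-56972$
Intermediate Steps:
$U = 1$ ($U = \frac{2^{2}}{4} = \frac{1}{4} \cdot 4 = 1$)
$d{\left(G \right)} = -11$ ($d{\left(G \right)} = -9 - 2 = -11$)
$S = 1254$ ($S = - 11 \cdot 19 \left(-6\right) = \left(-11\right) \left(-114\right) = 1254$)
$S - 58226 = 1254 - 58226 = -56972$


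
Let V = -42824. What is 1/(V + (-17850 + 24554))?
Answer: -1/36120 ≈ -2.7685e-5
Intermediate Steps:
1/(V + (-17850 + 24554)) = 1/(-42824 + (-17850 + 24554)) = 1/(-42824 + 6704) = 1/(-36120) = -1/36120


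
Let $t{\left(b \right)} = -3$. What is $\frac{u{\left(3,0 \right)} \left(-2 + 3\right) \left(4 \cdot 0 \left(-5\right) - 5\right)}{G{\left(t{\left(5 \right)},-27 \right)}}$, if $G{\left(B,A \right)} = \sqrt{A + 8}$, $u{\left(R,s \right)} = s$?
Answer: $0$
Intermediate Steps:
$G{\left(B,A \right)} = \sqrt{8 + A}$
$\frac{u{\left(3,0 \right)} \left(-2 + 3\right) \left(4 \cdot 0 \left(-5\right) - 5\right)}{G{\left(t{\left(5 \right)},-27 \right)}} = \frac{0 \left(-2 + 3\right) \left(4 \cdot 0 \left(-5\right) - 5\right)}{\sqrt{8 - 27}} = \frac{0 \cdot 1 \left(0 \left(-5\right) - 5\right)}{\sqrt{-19}} = \frac{0 \cdot 1 \left(0 - 5\right)}{i \sqrt{19}} = 0 \cdot 1 \left(-5\right) \left(- \frac{i \sqrt{19}}{19}\right) = 0 \left(-5\right) \left(- \frac{i \sqrt{19}}{19}\right) = 0 \left(- \frac{i \sqrt{19}}{19}\right) = 0$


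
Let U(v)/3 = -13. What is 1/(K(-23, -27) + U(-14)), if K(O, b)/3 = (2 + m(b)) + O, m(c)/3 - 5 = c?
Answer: -1/300 ≈ -0.0033333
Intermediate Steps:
U(v) = -39 (U(v) = 3*(-13) = -39)
m(c) = 15 + 3*c
K(O, b) = 51 + 3*O + 9*b (K(O, b) = 3*((2 + (15 + 3*b)) + O) = 3*((17 + 3*b) + O) = 3*(17 + O + 3*b) = 51 + 3*O + 9*b)
1/(K(-23, -27) + U(-14)) = 1/((51 + 3*(-23) + 9*(-27)) - 39) = 1/((51 - 69 - 243) - 39) = 1/(-261 - 39) = 1/(-300) = -1/300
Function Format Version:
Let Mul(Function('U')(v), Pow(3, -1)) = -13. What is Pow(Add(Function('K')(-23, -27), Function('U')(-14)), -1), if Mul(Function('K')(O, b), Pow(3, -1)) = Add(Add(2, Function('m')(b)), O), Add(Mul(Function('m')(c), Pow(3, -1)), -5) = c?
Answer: Rational(-1, 300) ≈ -0.0033333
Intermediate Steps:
Function('U')(v) = -39 (Function('U')(v) = Mul(3, -13) = -39)
Function('m')(c) = Add(15, Mul(3, c))
Function('K')(O, b) = Add(51, Mul(3, O), Mul(9, b)) (Function('K')(O, b) = Mul(3, Add(Add(2, Add(15, Mul(3, b))), O)) = Mul(3, Add(Add(17, Mul(3, b)), O)) = Mul(3, Add(17, O, Mul(3, b))) = Add(51, Mul(3, O), Mul(9, b)))
Pow(Add(Function('K')(-23, -27), Function('U')(-14)), -1) = Pow(Add(Add(51, Mul(3, -23), Mul(9, -27)), -39), -1) = Pow(Add(Add(51, -69, -243), -39), -1) = Pow(Add(-261, -39), -1) = Pow(-300, -1) = Rational(-1, 300)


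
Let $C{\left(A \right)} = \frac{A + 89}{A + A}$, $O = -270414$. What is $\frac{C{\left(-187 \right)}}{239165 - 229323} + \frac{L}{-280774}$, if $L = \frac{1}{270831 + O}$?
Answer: $\frac{204829096}{7695908224719} \approx 2.6615 \cdot 10^{-5}$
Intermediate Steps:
$C{\left(A \right)} = \frac{89 + A}{2 A}$
$L = \frac{1}{417}$ ($L = \frac{1}{270831 - 270414} = \frac{1}{417} \approx 0.0023981$)
$\frac{C{\left(-187 \right)}}{239165 - 229323} + \frac{L}{-280774} = \frac{\frac{1}{2} \frac{1}{-187} \left(89 - 187\right)}{239165 - 229323} + \frac{1}{417 \left(-280774\right)} = \frac{\frac{1}{2} \left(- \frac{1}{187}\right) \left(-98\right)}{9842} + \frac{1}{417} \left(- \frac{1}{280774}\right) = \frac{49}{187} \cdot \frac{1}{9842} - \frac{1}{117082758} = \frac{7}{262922} - \frac{1}{117082758} = \frac{204829096}{7695908224719}$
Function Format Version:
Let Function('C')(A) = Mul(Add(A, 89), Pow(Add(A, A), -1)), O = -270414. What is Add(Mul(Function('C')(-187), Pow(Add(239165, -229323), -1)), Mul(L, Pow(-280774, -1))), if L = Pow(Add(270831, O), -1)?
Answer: Rational(204829096, 7695908224719) ≈ 2.6615e-5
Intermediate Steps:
Function('C')(A) = Mul(Rational(1, 2), Pow(A, -1), Add(89, A)) (Function('C')(A) = Mul(Add(89, A), Pow(Mul(2, A), -1)) = Mul(Add(89, A), Mul(Rational(1, 2), Pow(A, -1))) = Mul(Rational(1, 2), Pow(A, -1), Add(89, A)))
L = Rational(1, 417) (L = Pow(Add(270831, -270414), -1) = Pow(417, -1) = Rational(1, 417) ≈ 0.0023981)
Add(Mul(Function('C')(-187), Pow(Add(239165, -229323), -1)), Mul(L, Pow(-280774, -1))) = Add(Mul(Mul(Rational(1, 2), Pow(-187, -1), Add(89, -187)), Pow(Add(239165, -229323), -1)), Mul(Rational(1, 417), Pow(-280774, -1))) = Add(Mul(Mul(Rational(1, 2), Rational(-1, 187), -98), Pow(9842, -1)), Mul(Rational(1, 417), Rational(-1, 280774))) = Add(Mul(Rational(49, 187), Rational(1, 9842)), Rational(-1, 117082758)) = Add(Rational(7, 262922), Rational(-1, 117082758)) = Rational(204829096, 7695908224719)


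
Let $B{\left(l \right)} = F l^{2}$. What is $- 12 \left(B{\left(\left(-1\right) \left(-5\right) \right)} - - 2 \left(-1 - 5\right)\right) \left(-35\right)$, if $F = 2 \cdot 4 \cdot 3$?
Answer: $246960$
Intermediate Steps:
$F = 24$ ($F = 8 \cdot 3 = 24$)
$B{\left(l \right)} = 24 l^{2}$
$- 12 \left(B{\left(\left(-1\right) \left(-5\right) \right)} - - 2 \left(-1 - 5\right)\right) \left(-35\right) = - 12 \left(24 \left(\left(-1\right) \left(-5\right)\right)^{2} - - 2 \left(-1 - 5\right)\right) \left(-35\right) = - 12 \left(24 \cdot 5^{2} - \left(-2\right) \left(-6\right)\right) \left(-35\right) = - 12 \left(24 \cdot 25 - 12\right) \left(-35\right) = - 12 \left(600 - 12\right) \left(-35\right) = \left(-12\right) 588 \left(-35\right) = \left(-7056\right) \left(-35\right) = 246960$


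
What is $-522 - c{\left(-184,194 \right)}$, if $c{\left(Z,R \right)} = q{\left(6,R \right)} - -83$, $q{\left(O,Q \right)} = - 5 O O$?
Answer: $-425$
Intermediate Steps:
$q{\left(O,Q \right)} = - 5 O^{2}$
$c{\left(Z,R \right)} = -97$ ($c{\left(Z,R \right)} = - 5 \cdot 6^{2} - -83 = \left(-5\right) 36 + 83 = -180 + 83 = -97$)
$-522 - c{\left(-184,194 \right)} = -522 - -97 = -522 + 97 = -425$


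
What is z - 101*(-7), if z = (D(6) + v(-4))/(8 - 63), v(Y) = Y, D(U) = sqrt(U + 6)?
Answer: 38889/55 - 2*sqrt(3)/55 ≈ 707.01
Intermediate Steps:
D(U) = sqrt(6 + U)
z = 4/55 - 2*sqrt(3)/55 (z = (sqrt(6 + 6) - 4)/(8 - 63) = (sqrt(12) - 4)/(-55) = (2*sqrt(3) - 4)*(-1/55) = (-4 + 2*sqrt(3))*(-1/55) = 4/55 - 2*sqrt(3)/55 ≈ 0.0097436)
z - 101*(-7) = (4/55 - 2*sqrt(3)/55) - 101*(-7) = (4/55 - 2*sqrt(3)/55) + 707 = 38889/55 - 2*sqrt(3)/55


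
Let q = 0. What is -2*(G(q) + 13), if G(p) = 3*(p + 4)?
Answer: -50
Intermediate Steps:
G(p) = 12 + 3*p (G(p) = 3*(4 + p) = 12 + 3*p)
-2*(G(q) + 13) = -2*((12 + 3*0) + 13) = -2*((12 + 0) + 13) = -2*(12 + 13) = -2*25 = -50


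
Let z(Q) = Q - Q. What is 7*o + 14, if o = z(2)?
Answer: 14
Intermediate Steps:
z(Q) = 0
o = 0
7*o + 14 = 7*0 + 14 = 0 + 14 = 14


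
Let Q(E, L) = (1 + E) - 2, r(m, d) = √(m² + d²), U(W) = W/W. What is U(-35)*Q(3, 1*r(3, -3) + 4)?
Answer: 2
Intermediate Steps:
U(W) = 1
r(m, d) = √(d² + m²)
Q(E, L) = -1 + E
U(-35)*Q(3, 1*r(3, -3) + 4) = 1*(-1 + 3) = 1*2 = 2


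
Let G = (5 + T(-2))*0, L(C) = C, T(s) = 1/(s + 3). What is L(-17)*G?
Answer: 0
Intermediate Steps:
T(s) = 1/(3 + s)
G = 0 (G = (5 + 1/(3 - 2))*0 = (5 + 1/1)*0 = (5 + 1)*0 = 6*0 = 0)
L(-17)*G = -17*0 = 0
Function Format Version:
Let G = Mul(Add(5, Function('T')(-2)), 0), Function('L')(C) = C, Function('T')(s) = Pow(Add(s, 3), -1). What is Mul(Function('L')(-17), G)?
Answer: 0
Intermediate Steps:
Function('T')(s) = Pow(Add(3, s), -1)
G = 0 (G = Mul(Add(5, Pow(Add(3, -2), -1)), 0) = Mul(Add(5, Pow(1, -1)), 0) = Mul(Add(5, 1), 0) = Mul(6, 0) = 0)
Mul(Function('L')(-17), G) = Mul(-17, 0) = 0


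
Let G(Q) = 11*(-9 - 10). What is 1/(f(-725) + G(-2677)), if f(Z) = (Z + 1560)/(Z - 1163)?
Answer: -1888/395427 ≈ -0.0047746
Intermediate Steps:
f(Z) = (1560 + Z)/(-1163 + Z)
G(Q) = -209 (G(Q) = 11*(-19) = -209)
1/(f(-725) + G(-2677)) = 1/((1560 - 725)/(-1163 - 725) - 209) = 1/(835/(-1888) - 209) = 1/(-1/1888*835 - 209) = 1/(-835/1888 - 209) = 1/(-395427/1888) = -1888/395427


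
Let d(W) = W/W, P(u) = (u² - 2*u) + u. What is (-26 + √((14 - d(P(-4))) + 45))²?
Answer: (26 - √58)² ≈ 337.98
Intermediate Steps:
P(u) = u² - u
d(W) = 1
(-26 + √((14 - d(P(-4))) + 45))² = (-26 + √((14 - 1*1) + 45))² = (-26 + √((14 - 1) + 45))² = (-26 + √(13 + 45))² = (-26 + √58)²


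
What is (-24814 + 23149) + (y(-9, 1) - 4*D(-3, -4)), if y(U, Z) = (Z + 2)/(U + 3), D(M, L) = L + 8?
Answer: -3363/2 ≈ -1681.5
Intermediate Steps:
D(M, L) = 8 + L
y(U, Z) = (2 + Z)/(3 + U)
(-24814 + 23149) + (y(-9, 1) - 4*D(-3, -4)) = (-24814 + 23149) + ((2 + 1)/(3 - 9) - 4*(8 - 4)) = -1665 + (3/(-6) - 4*4) = -1665 + (-⅙*3 - 16) = -1665 + (-½ - 16) = -1665 - 33/2 = -3363/2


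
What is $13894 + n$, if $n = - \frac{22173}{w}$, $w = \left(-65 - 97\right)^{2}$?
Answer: $\frac{121537321}{8748} \approx 13893.0$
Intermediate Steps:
$w = 26244$ ($w = \left(-65 - 97\right)^{2} = \left(-162\right)^{2} = 26244$)
$n = - \frac{7391}{8748}$ ($n = - \frac{22173}{26244} = \left(-22173\right) \frac{1}{26244} = - \frac{7391}{8748} \approx -0.84488$)
$13894 + n = 13894 - \frac{7391}{8748} = \frac{121537321}{8748}$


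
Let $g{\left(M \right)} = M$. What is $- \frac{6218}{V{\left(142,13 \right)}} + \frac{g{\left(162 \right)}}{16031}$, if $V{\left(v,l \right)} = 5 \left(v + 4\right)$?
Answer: $- \frac{49781249}{5851315} \approx -8.5077$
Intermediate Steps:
$V{\left(v,l \right)} = 20 + 5 v$ ($V{\left(v,l \right)} = 5 \left(4 + v\right) = 20 + 5 v$)
$- \frac{6218}{V{\left(142,13 \right)}} + \frac{g{\left(162 \right)}}{16031} = - \frac{6218}{20 + 5 \cdot 142} + \frac{162}{16031} = - \frac{6218}{20 + 710} + 162 \cdot \frac{1}{16031} = - \frac{6218}{730} + \frac{162}{16031} = \left(-6218\right) \frac{1}{730} + \frac{162}{16031} = - \frac{3109}{365} + \frac{162}{16031} = - \frac{49781249}{5851315}$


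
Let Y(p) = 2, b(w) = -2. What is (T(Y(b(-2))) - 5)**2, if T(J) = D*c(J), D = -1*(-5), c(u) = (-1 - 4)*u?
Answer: 3025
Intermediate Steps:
c(u) = -5*u
D = 5
T(J) = -25*J (T(J) = 5*(-5*J) = -25*J)
(T(Y(b(-2))) - 5)**2 = (-25*2 - 5)**2 = (-50 - 5)**2 = (-55)**2 = 3025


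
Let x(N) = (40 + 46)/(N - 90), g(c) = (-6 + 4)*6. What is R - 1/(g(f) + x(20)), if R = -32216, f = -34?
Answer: -14915973/463 ≈ -32216.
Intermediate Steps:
g(c) = -12 (g(c) = -2*6 = -12)
x(N) = 86/(-90 + N)
R - 1/(g(f) + x(20)) = -32216 - 1/(-12 + 86/(-90 + 20)) = -32216 - 1/(-12 + 86/(-70)) = -32216 - 1/(-12 + 86*(-1/70)) = -32216 - 1/(-12 - 43/35) = -32216 - 1/(-463/35) = -32216 - 1*(-35/463) = -32216 + 35/463 = -14915973/463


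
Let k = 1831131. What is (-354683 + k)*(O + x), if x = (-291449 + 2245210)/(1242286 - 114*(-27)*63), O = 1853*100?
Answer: 1142229160662212/4175 ≈ 2.7359e+11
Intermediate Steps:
O = 185300
x = 1953761/1436200 (x = 1953761/(1242286 + 3078*63) = 1953761/(1242286 + 193914) = 1953761/1436200 ≈ 1.3604)
(-354683 + k)*(O + x) = (-354683 + 1831131)*(185300 + 1953761/1436200) = 1476448*(266129813761/1436200) = 1142229160662212/4175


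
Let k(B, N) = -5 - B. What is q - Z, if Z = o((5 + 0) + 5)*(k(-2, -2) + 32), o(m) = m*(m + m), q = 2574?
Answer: -3226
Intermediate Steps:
o(m) = 2*m² (o(m) = m*(2*m) = 2*m²)
Z = 5800 (Z = (2*((5 + 0) + 5)²)*((-5 - 1*(-2)) + 32) = (2*(5 + 5)²)*((-5 + 2) + 32) = (2*10²)*(-3 + 32) = (2*100)*29 = 200*29 = 5800)
q - Z = 2574 - 1*5800 = 2574 - 5800 = -3226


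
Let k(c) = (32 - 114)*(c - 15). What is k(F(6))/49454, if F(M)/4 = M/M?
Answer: 451/24727 ≈ 0.018239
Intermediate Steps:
F(M) = 4 (F(M) = 4*(M/M) = 4*1 = 4)
k(c) = 1230 - 82*c (k(c) = -82*(-15 + c) = 1230 - 82*c)
k(F(6))/49454 = (1230 - 82*4)/49454 = (1230 - 328)*(1/49454) = 902*(1/49454) = 451/24727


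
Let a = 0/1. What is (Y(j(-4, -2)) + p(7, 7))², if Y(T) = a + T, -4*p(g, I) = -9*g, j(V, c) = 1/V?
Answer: 961/4 ≈ 240.25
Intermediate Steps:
a = 0 (a = 0*1 = 0)
p(g, I) = 9*g/4 (p(g, I) = -(-9)*g/4 = 9*g/4)
Y(T) = T (Y(T) = 0 + T = T)
(Y(j(-4, -2)) + p(7, 7))² = (1/(-4) + (9/4)*7)² = (-¼ + 63/4)² = (31/2)² = 961/4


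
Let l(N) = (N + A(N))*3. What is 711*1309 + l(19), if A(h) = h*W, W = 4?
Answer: 930984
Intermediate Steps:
A(h) = 4*h (A(h) = h*4 = 4*h)
l(N) = 15*N (l(N) = (N + 4*N)*3 = (5*N)*3 = 15*N)
711*1309 + l(19) = 711*1309 + 15*19 = 930699 + 285 = 930984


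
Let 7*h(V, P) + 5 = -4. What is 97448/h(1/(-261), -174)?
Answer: -682136/9 ≈ -75793.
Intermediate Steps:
h(V, P) = -9/7 (h(V, P) = -5/7 + (1/7)*(-4) = -5/7 - 4/7 = -9/7)
97448/h(1/(-261), -174) = 97448/(-9/7) = 97448*(-7/9) = -682136/9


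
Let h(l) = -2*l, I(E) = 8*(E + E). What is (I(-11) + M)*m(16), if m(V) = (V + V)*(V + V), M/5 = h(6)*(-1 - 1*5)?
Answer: 188416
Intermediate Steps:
I(E) = 16*E (I(E) = 8*(2*E) = 16*E)
M = 360 (M = 5*((-2*6)*(-1 - 1*5)) = 5*(-12*(-1 - 5)) = 5*(-12*(-6)) = 5*72 = 360)
m(V) = 4*V² (m(V) = (2*V)*(2*V) = 4*V²)
(I(-11) + M)*m(16) = (16*(-11) + 360)*(4*16²) = (-176 + 360)*(4*256) = 184*1024 = 188416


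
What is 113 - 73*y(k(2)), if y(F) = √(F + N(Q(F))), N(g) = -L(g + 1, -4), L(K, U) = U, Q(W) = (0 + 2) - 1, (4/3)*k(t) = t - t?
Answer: -33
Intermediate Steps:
k(t) = 0 (k(t) = 3*(t - t)/4 = (¾)*0 = 0)
Q(W) = 1 (Q(W) = 2 - 1 = 1)
N(g) = 4 (N(g) = -1*(-4) = 4)
y(F) = √(4 + F) (y(F) = √(F + 4) = √(4 + F))
113 - 73*y(k(2)) = 113 - 73*√(4 + 0) = 113 - 73*√4 = 113 - 73*2 = 113 - 146 = -33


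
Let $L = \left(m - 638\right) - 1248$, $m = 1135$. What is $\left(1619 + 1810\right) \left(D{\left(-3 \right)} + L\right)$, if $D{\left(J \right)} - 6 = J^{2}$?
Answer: $-2523744$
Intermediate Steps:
$D{\left(J \right)} = 6 + J^{2}$
$L = -751$ ($L = \left(1135 - 638\right) - 1248 = 497 - 1248 = -751$)
$\left(1619 + 1810\right) \left(D{\left(-3 \right)} + L\right) = \left(1619 + 1810\right) \left(\left(6 + \left(-3\right)^{2}\right) - 751\right) = 3429 \left(\left(6 + 9\right) - 751\right) = 3429 \left(15 - 751\right) = 3429 \left(-736\right) = -2523744$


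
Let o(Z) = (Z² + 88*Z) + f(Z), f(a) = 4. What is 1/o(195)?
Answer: 1/55189 ≈ 1.8120e-5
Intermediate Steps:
o(Z) = 4 + Z² + 88*Z (o(Z) = (Z² + 88*Z) + 4 = 4 + Z² + 88*Z)
1/o(195) = 1/(4 + 195² + 88*195) = 1/(4 + 38025 + 17160) = 1/55189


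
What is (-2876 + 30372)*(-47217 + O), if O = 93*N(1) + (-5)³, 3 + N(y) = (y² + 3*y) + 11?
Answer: -1271030096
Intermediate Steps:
N(y) = 8 + y² + 3*y (N(y) = -3 + ((y² + 3*y) + 11) = -3 + (11 + y² + 3*y) = 8 + y² + 3*y)
O = 991 (O = 93*(8 + 1² + 3*1) + (-5)³ = 93*(8 + 1 + 3) - 125 = 93*12 - 125 = 1116 - 125 = 991)
(-2876 + 30372)*(-47217 + O) = (-2876 + 30372)*(-47217 + 991) = 27496*(-46226) = -1271030096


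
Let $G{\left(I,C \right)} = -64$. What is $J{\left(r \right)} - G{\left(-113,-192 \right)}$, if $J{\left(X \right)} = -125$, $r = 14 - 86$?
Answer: $-61$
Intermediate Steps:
$r = -72$ ($r = 14 - 86 = -72$)
$J{\left(r \right)} - G{\left(-113,-192 \right)} = -125 - -64 = -125 + 64 = -61$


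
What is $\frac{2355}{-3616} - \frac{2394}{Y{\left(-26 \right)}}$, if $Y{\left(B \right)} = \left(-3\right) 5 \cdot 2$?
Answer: $\frac{1431009}{18080} \approx 79.149$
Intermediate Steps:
$Y{\left(B \right)} = -30$ ($Y{\left(B \right)} = \left(-15\right) 2 = -30$)
$\frac{2355}{-3616} - \frac{2394}{Y{\left(-26 \right)}} = \frac{2355}{-3616} - \frac{2394}{-30} = 2355 \left(- \frac{1}{3616}\right) - - \frac{399}{5} = - \frac{2355}{3616} + \frac{399}{5} = \frac{1431009}{18080}$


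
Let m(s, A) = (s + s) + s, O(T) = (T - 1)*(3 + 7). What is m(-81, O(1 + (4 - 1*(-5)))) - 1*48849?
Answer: -49092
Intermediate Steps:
O(T) = -10 + 10*T (O(T) = (-1 + T)*10 = -10 + 10*T)
m(s, A) = 3*s (m(s, A) = 2*s + s = 3*s)
m(-81, O(1 + (4 - 1*(-5)))) - 1*48849 = 3*(-81) - 1*48849 = -243 - 48849 = -49092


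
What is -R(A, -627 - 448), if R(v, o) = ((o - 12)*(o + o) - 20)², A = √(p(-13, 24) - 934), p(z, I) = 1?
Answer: -5461709220900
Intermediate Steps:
A = I*√933 (A = √(1 - 934) = √(-933) = I*√933 ≈ 30.545*I)
R(v, o) = (-20 + 2*o*(-12 + o))² (R(v, o) = ((-12 + o)*(2*o) - 20)² = (2*o*(-12 + o) - 20)² = (-20 + 2*o*(-12 + o))²)
-R(A, -627 - 448) = -4*(10 - (-627 - 448)² + 12*(-627 - 448))² = -4*(10 - 1*(-1075)² + 12*(-1075))² = -4*(10 - 1*1155625 - 12900)² = -4*(10 - 1155625 - 12900)² = -4*(-1168515)² = -4*1365427305225 = -1*5461709220900 = -5461709220900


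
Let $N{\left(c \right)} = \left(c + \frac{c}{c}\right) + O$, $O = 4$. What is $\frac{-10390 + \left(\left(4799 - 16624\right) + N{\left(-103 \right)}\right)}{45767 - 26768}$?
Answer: $- \frac{22313}{18999} \approx -1.1744$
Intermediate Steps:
$N{\left(c \right)} = 5 + c$ ($N{\left(c \right)} = \left(c + \frac{c}{c}\right) + 4 = \left(c + 1\right) + 4 = \left(1 + c\right) + 4 = 5 + c$)
$\frac{-10390 + \left(\left(4799 - 16624\right) + N{\left(-103 \right)}\right)}{45767 - 26768} = \frac{-10390 + \left(\left(4799 - 16624\right) + \left(5 - 103\right)\right)}{45767 - 26768} = \frac{-10390 - 11923}{18999} = \left(-10390 - 11923\right) \frac{1}{18999} = \left(-22313\right) \frac{1}{18999} = - \frac{22313}{18999}$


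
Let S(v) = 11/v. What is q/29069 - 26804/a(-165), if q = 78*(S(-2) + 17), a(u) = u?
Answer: 779313481/4796385 ≈ 162.48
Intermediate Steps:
q = 897 (q = 78*(11/(-2) + 17) = 78*(11*(-½) + 17) = 78*(-11/2 + 17) = 78*(23/2) = 897)
q/29069 - 26804/a(-165) = 897/29069 - 26804/(-165) = 897*(1/29069) - 26804*(-1/165) = 897/29069 + 26804/165 = 779313481/4796385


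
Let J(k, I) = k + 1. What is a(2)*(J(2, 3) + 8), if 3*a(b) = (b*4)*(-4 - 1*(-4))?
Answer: 0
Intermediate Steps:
J(k, I) = 1 + k
a(b) = 0 (a(b) = ((b*4)*(-4 - 1*(-4)))/3 = ((4*b)*(-4 + 4))/3 = ((4*b)*0)/3 = (1/3)*0 = 0)
a(2)*(J(2, 3) + 8) = 0*((1 + 2) + 8) = 0*(3 + 8) = 0*11 = 0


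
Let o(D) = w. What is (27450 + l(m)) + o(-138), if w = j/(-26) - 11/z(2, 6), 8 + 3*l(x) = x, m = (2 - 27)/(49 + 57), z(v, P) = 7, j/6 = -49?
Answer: 264850135/9646 ≈ 27457.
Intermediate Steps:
j = -294 (j = 6*(-49) = -294)
m = -25/106 ≈ -0.23585
l(x) = -8/3 + x/3
w = 886/91 (w = -294/(-26) - 11/7 = -294*(-1/26) - 11*1/7 = 147/13 - 11/7 = 886/91 ≈ 9.7363)
o(D) = 886/91
(27450 + l(m)) + o(-138) = (27450 + (-8/3 + (1/3)*(-25/106))) + 886/91 = (27450 + (-8/3 - 25/318)) + 886/91 = (27450 - 291/106) + 886/91 = 2909409/106 + 886/91 = 264850135/9646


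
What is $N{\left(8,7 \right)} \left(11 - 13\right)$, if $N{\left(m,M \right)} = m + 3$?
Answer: $-22$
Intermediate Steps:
$N{\left(m,M \right)} = 3 + m$
$N{\left(8,7 \right)} \left(11 - 13\right) = \left(3 + 8\right) \left(11 - 13\right) = 11 \left(-2\right) = -22$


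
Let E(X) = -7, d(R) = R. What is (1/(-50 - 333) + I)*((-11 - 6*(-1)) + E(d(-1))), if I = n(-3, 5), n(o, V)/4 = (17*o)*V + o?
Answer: 4743084/383 ≈ 12384.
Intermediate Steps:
n(o, V) = 4*o + 68*V*o (n(o, V) = 4*((17*o)*V + o) = 4*(17*V*o + o) = 4*(o + 17*V*o) = 4*o + 68*V*o)
I = -1032 (I = 4*(-3)*(1 + 17*5) = 4*(-3)*(1 + 85) = 4*(-3)*86 = -1032)
(1/(-50 - 333) + I)*((-11 - 6*(-1)) + E(d(-1))) = (1/(-50 - 333) - 1032)*((-11 - 6*(-1)) - 7) = (1/(-383) - 1032)*((-11 + 6) - 7) = (-1/383 - 1032)*(-5 - 7) = -395257/383*(-12) = 4743084/383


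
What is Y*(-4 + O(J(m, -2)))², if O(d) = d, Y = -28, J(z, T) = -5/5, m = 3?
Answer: -700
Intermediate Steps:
J(z, T) = -1 (J(z, T) = -5*⅕ = -1)
Y*(-4 + O(J(m, -2)))² = -28*(-4 - 1)² = -28*(-5)² = -28*25 = -700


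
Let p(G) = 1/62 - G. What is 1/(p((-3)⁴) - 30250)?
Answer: -62/1880521 ≈ -3.2970e-5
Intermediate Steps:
p(G) = 1/62 - G
1/(p((-3)⁴) - 30250) = 1/((1/62 - 1*(-3)⁴) - 30250) = 1/((1/62 - 1*81) - 30250) = 1/((1/62 - 81) - 30250) = 1/(-5021/62 - 30250) = 1/(-1880521/62) = -62/1880521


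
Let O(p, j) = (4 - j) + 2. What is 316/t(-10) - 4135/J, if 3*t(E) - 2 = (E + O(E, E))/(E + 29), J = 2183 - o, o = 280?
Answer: 70444/173 ≈ 407.19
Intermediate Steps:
O(p, j) = 6 - j
J = 1903 (J = 2183 - 1*280 = 2183 - 280 = 1903)
t(E) = ⅔ + 2/(29 + E) (t(E) = ⅔ + ((E + (6 - E))/(E + 29))/3 = ⅔ + (6/(29 + E))/3 = ⅔ + 2/(29 + E))
316/t(-10) - 4135/J = 316/((2*(32 - 10)/(3*(29 - 10)))) - 4135/1903 = 316/(((⅔)*22/19)) - 4135*1/1903 = 316/(((⅔)*(1/19)*22)) - 4135/1903 = 316/(44/57) - 4135/1903 = 316*(57/44) - 4135/1903 = 4503/11 - 4135/1903 = 70444/173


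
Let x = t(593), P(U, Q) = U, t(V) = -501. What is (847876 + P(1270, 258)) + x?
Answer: 848645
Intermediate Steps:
x = -501
(847876 + P(1270, 258)) + x = (847876 + 1270) - 501 = 849146 - 501 = 848645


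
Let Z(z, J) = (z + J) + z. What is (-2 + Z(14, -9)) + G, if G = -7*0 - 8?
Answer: 9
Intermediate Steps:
Z(z, J) = J + 2*z (Z(z, J) = (J + z) + z = J + 2*z)
G = -8 (G = 0 - 8 = -8)
(-2 + Z(14, -9)) + G = (-2 + (-9 + 2*14)) - 8 = (-2 + (-9 + 28)) - 8 = (-2 + 19) - 8 = 17 - 8 = 9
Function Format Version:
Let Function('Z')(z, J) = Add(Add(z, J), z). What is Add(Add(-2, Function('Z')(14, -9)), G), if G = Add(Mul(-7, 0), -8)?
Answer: 9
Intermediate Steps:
Function('Z')(z, J) = Add(J, Mul(2, z)) (Function('Z')(z, J) = Add(Add(J, z), z) = Add(J, Mul(2, z)))
G = -8 (G = Add(0, -8) = -8)
Add(Add(-2, Function('Z')(14, -9)), G) = Add(Add(-2, Add(-9, Mul(2, 14))), -8) = Add(Add(-2, Add(-9, 28)), -8) = Add(Add(-2, 19), -8) = Add(17, -8) = 9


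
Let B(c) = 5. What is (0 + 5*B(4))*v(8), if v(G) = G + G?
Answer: 400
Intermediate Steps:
v(G) = 2*G
(0 + 5*B(4))*v(8) = (0 + 5*5)*(2*8) = (0 + 25)*16 = 25*16 = 400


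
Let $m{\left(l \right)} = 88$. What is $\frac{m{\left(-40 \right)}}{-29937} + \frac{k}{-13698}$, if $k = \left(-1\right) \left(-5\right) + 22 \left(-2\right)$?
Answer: $- \frac{1403}{15188038} \approx -9.2375 \cdot 10^{-5}$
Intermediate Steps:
$k = -39$ ($k = 5 - 44 = -39$)
$\frac{m{\left(-40 \right)}}{-29937} + \frac{k}{-13698} = \frac{88}{-29937} - \frac{39}{-13698} = 88 \left(- \frac{1}{29937}\right) - - \frac{13}{4566} = - \frac{88}{29937} + \frac{13}{4566} = - \frac{1403}{15188038}$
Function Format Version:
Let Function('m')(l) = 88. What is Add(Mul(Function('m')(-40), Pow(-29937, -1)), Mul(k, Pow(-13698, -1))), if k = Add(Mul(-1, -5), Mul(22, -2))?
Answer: Rational(-1403, 15188038) ≈ -9.2375e-5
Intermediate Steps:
k = -39 (k = Add(5, -44) = -39)
Add(Mul(Function('m')(-40), Pow(-29937, -1)), Mul(k, Pow(-13698, -1))) = Add(Mul(88, Pow(-29937, -1)), Mul(-39, Pow(-13698, -1))) = Add(Mul(88, Rational(-1, 29937)), Mul(-39, Rational(-1, 13698))) = Add(Rational(-88, 29937), Rational(13, 4566)) = Rational(-1403, 15188038)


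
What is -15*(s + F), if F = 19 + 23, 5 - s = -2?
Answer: -735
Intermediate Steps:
s = 7 (s = 5 - 1*(-2) = 5 + 2 = 7)
F = 42
-15*(s + F) = -15*(7 + 42) = -15*49 = -735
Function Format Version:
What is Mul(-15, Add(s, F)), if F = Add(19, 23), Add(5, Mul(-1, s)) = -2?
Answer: -735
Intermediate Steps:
s = 7 (s = Add(5, Mul(-1, -2)) = Add(5, 2) = 7)
F = 42
Mul(-15, Add(s, F)) = Mul(-15, Add(7, 42)) = Mul(-15, 49) = -735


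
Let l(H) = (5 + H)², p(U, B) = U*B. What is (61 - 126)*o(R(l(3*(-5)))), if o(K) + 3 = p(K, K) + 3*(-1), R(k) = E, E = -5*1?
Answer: -1235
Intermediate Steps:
p(U, B) = B*U
E = -5
R(k) = -5
o(K) = -6 + K² (o(K) = -3 + (K*K + 3*(-1)) = -3 + (K² - 3) = -3 + (-3 + K²) = -6 + K²)
(61 - 126)*o(R(l(3*(-5)))) = (61 - 126)*(-6 + (-5)²) = -65*(-6 + 25) = -65*19 = -1235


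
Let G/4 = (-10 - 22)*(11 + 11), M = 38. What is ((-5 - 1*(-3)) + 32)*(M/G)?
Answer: -285/704 ≈ -0.40483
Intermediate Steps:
G = -2816 (G = 4*((-10 - 22)*(11 + 11)) = 4*(-32*22) = 4*(-704) = -2816)
((-5 - 1*(-3)) + 32)*(M/G) = ((-5 - 1*(-3)) + 32)*(38/(-2816)) = ((-5 + 3) + 32)*(38*(-1/2816)) = (-2 + 32)*(-19/1408) = 30*(-19/1408) = -285/704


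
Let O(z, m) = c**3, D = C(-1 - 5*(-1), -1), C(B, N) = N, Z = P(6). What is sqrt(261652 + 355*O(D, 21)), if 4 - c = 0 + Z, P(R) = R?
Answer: 2*sqrt(64703) ≈ 508.74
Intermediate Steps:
Z = 6
c = -2 (c = 4 - (0 + 6) = 4 - 1*6 = 4 - 6 = -2)
D = -1
O(z, m) = -8 (O(z, m) = (-2)**3 = -8)
sqrt(261652 + 355*O(D, 21)) = sqrt(261652 + 355*(-8)) = sqrt(261652 - 2840) = sqrt(258812) = 2*sqrt(64703)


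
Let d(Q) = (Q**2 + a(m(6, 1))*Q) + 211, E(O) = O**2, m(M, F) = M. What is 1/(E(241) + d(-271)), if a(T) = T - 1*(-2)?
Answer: 1/129565 ≈ 7.7181e-6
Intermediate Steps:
a(T) = 2 + T (a(T) = T + 2 = 2 + T)
d(Q) = 211 + Q**2 + 8*Q (d(Q) = (Q**2 + (2 + 6)*Q) + 211 = (Q**2 + 8*Q) + 211 = 211 + Q**2 + 8*Q)
1/(E(241) + d(-271)) = 1/(241**2 + (211 + (-271)**2 + 8*(-271))) = 1/(58081 + (211 + 73441 - 2168)) = 1/(58081 + 71484) = 1/129565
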